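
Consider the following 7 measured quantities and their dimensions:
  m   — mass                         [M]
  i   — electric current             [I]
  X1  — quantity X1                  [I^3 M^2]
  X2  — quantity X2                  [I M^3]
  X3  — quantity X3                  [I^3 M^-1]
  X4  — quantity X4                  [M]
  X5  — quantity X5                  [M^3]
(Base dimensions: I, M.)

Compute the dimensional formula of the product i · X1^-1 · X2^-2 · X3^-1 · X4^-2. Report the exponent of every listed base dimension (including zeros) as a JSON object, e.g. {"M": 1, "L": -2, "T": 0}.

{"I": -7, "M": -9}

Write exponents as rows I,M / cols m,i,X1,X2,X3,X4,X5:
  I: [ 0  1  3  1  3  0  0]
  M: [ 1  0  2  3 -1  1  3]
  [I]: (1)·1+(-1)·3+(-2)·1+(-1)·3+(-2)·0 = -7
  [M]: (1)·0+(-1)·2+(-2)·3+(-1)·-1+(-2)·1 = -9
⇒ I^-7 M^-9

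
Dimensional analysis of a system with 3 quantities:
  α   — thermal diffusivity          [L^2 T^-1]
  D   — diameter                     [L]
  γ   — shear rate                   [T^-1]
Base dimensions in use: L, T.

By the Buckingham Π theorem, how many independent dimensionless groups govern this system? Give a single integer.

Write exponents as rows L,T / cols α,D,γ:
  L: [ 2  1  0]
  T: [-1  0 -1]
Row reduction gives pivot columns α,D; rank = 2
Π count = n − r = 3 − 2 = 1

1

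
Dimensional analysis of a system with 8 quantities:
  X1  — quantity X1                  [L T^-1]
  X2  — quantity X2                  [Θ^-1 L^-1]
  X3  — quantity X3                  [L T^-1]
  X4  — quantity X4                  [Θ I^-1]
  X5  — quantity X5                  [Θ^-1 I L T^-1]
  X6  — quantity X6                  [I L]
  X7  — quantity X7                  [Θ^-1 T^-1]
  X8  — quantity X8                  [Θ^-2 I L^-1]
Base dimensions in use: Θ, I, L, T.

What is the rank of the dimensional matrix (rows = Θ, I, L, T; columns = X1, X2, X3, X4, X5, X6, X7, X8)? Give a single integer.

Exponent matrix [Θ,I,L,T] × [X1,X2,X3,X4,X5,X6,X7,X8]:
  Θ: [ 0 -1  0  1 -1  0 -1 -2]
  I: [ 0  0  0 -1  1  1  0  1]
  L: [ 1 -1  1  0  1  1  0 -1]
  T: [-1  0 -1  0 -1  0 -1  0]
RREF → pivots at {X1,X2,X4} ⇒ r = 3

3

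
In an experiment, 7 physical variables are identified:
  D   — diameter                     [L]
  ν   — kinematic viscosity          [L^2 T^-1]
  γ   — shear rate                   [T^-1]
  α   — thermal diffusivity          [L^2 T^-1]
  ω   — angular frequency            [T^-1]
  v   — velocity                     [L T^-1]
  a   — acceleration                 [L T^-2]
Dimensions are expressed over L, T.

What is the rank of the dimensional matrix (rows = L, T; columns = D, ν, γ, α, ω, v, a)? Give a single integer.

2

Write exponents as rows L,T / cols D,ν,γ,α,ω,v,a:
  L: [ 1  2  0  2  0  1  1]
  T: [ 0 -1 -1 -1 -1 -1 -2]
Echelon form has 2 nonzero rows (pivots: D,ν)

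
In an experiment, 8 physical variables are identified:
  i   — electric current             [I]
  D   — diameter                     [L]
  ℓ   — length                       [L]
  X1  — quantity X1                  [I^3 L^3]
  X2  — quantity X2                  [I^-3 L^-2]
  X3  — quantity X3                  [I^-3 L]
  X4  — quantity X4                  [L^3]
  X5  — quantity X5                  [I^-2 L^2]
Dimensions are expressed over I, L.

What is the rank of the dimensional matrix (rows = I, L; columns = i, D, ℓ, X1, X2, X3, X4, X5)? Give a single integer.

2

Dimensional matrix (I×L by i×D×ℓ×X1×X2×X3×X4×X5):
  I: [ 1  0  0  3 -3 -3  0 -2]
  L: [ 0  1  1  3 -2  1  3  2]
RREF → pivots at {i,D} ⇒ r = 2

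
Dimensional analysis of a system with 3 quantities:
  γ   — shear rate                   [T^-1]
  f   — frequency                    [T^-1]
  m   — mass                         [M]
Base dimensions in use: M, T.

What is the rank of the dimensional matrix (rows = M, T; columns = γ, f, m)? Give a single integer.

2

Exponent matrix [M,T] × [γ,f,m]:
  M: [ 0  0  1]
  T: [-1 -1  0]
Row reduction gives pivot columns γ,m; rank = 2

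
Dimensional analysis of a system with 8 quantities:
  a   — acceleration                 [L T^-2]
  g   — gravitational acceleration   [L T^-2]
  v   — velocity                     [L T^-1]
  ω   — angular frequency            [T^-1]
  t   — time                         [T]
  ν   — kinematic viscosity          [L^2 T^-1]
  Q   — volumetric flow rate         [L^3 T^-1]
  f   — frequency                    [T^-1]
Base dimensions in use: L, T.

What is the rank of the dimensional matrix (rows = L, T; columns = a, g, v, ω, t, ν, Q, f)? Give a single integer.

2

Write exponents as rows L,T / cols a,g,v,ω,t,ν,Q,f:
  L: [ 1  1  1  0  0  2  3  0]
  T: [-2 -2 -1 -1  1 -1 -1 -1]
Row reduction gives pivot columns a,v; rank = 2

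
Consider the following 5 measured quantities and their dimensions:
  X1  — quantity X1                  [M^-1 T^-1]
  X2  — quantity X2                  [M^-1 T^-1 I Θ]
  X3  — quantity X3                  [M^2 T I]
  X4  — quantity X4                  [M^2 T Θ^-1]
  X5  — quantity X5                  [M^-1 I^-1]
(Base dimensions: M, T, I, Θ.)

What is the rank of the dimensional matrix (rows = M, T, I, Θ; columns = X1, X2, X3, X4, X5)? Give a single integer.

Write exponents as rows M,T,I,Θ / cols X1,X2,X3,X4,X5:
  M: [-1 -1  2  2 -1]
  T: [-1 -1  1  1  0]
  I: [ 0  1  1  0 -1]
  Θ: [ 0  1  0 -1  0]
RREF → pivots at {X1,X2,X3} ⇒ r = 3

3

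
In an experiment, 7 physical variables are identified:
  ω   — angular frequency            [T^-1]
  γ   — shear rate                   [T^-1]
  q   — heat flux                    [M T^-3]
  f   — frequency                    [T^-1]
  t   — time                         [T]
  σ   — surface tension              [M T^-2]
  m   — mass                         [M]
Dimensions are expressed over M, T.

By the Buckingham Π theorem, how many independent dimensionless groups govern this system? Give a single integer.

Dimensional matrix (M×T by ω×γ×q×f×t×σ×m):
  M: [ 0  0  1  0  0  1  1]
  T: [-1 -1 -3 -1  1 -2  0]
Echelon form has 2 nonzero rows (pivots: ω,q)
Π count = n − r = 7 − 2 = 5

5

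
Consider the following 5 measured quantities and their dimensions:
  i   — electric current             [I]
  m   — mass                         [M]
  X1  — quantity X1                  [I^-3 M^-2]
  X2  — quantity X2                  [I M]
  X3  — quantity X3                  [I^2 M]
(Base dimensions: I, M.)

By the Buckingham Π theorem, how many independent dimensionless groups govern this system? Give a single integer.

3

Write exponents as rows I,M / cols i,m,X1,X2,X3:
  I: [ 1  0 -3  1  2]
  M: [ 0  1 -2  1  1]
RREF → pivots at {i,m} ⇒ r = 2
Π count = n − r = 5 − 2 = 3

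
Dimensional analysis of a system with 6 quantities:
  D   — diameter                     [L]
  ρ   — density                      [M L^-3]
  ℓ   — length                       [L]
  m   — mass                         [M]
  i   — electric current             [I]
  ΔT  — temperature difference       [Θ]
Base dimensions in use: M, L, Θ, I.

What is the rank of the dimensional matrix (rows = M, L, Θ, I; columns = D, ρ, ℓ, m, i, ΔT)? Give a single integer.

Exponent matrix [M,L,Θ,I] × [D,ρ,ℓ,m,i,ΔT]:
  M: [ 0  1  0  1  0  0]
  L: [ 1 -3  1  0  0  0]
  Θ: [ 0  0  0  0  0  1]
  I: [ 0  0  0  0  1  0]
Echelon form has 4 nonzero rows (pivots: D,ρ,i,ΔT)

4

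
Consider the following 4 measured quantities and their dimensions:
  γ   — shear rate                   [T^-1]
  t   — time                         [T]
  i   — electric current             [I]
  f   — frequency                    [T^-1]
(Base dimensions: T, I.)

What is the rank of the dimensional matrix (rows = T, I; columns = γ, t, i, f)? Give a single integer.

2

Exponent matrix [T,I] × [γ,t,i,f]:
  T: [-1  1  0 -1]
  I: [ 0  0  1  0]
Row reduction gives pivot columns γ,i; rank = 2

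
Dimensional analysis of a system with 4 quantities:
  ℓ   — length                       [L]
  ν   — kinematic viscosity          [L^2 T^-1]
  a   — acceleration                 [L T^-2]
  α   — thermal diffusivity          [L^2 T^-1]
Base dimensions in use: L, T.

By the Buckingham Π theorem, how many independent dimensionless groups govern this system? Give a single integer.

Dimensional matrix (L×T by ℓ×ν×a×α):
  L: [ 1  2  1  2]
  T: [ 0 -1 -2 -1]
Echelon form has 2 nonzero rows (pivots: ℓ,ν)
Π count = n − r = 4 − 2 = 2

2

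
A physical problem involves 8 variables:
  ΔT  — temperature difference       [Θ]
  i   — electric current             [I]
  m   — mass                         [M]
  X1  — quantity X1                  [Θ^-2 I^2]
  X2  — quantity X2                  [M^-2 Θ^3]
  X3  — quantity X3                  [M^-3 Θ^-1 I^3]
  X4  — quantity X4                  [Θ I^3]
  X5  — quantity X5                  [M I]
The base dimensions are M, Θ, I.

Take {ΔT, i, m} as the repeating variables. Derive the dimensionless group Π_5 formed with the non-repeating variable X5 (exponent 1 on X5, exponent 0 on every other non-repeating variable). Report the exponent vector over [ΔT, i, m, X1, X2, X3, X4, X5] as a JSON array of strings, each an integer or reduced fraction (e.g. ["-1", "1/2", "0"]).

Exponent matrix [M,Θ,I] × [ΔT,i,m,X1,X2,X3,X4,X5]:
  M: [ 0  0  1  0 -2 -3  0  1]
  Θ: [ 1  0  0 -2  3 -1  1  0]
  I: [ 0  1  0  2  0  3  3  1]
Row reduction gives pivot columns ΔT,i,m; rank = 3
Repeat: ΔT,i,m; free: X1,X2,X3,X4,X5
RREF:
  r0: [   1    0    0   -2    3   -1    1    0]
  r1: [   0    1    0    2    0    3    3    1]
  r2: [   0    0    1    0   -2   -3    0    1]
Fix exponent of X5 at 1, X1 at 0, X2 at 0, X3 at 0, X4 at 0; solve each RREF row for its pivot's exponent:
  r0: exp(ΔT) + (0)·1 = 0 ⇒ exp(ΔT) = 0
  r1: exp(i) + (1)·1 = 0 ⇒ exp(i) = -1
  r2: exp(m) + (1)·1 = 0 ⇒ exp(m) = -1
Π_5 = i^-1 · m^-1 · X5

["0", "-1", "-1", "0", "0", "0", "0", "1"]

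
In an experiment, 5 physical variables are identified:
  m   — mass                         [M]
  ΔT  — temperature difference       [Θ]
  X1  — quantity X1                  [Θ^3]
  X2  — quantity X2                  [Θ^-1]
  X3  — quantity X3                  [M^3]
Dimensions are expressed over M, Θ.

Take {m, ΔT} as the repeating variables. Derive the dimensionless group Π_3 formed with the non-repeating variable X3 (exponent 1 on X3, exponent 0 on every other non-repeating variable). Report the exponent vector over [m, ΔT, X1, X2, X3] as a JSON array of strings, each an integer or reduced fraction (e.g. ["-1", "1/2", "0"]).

["-3", "0", "0", "0", "1"]

Dimensional matrix (M×Θ by m×ΔT×X1×X2×X3):
  M: [ 1  0  0  0  3]
  Θ: [ 0  1  3 -1  0]
RREF → pivots at {m,ΔT} ⇒ r = 2
Repeat: m,ΔT; free: X1,X2,X3
RREF:
  r0: [   1    0    0    0    3]
  r1: [   0    1    3   -1    0]
Fix exponent of X3 at 1, X1 at 0, X2 at 0; solve each RREF row for its pivot's exponent:
  r0: exp(m) + (3)·1 = 0 ⇒ exp(m) = -3
  r1: exp(ΔT) + (0)·1 = 0 ⇒ exp(ΔT) = 0
Π_3 = m^-3 · X3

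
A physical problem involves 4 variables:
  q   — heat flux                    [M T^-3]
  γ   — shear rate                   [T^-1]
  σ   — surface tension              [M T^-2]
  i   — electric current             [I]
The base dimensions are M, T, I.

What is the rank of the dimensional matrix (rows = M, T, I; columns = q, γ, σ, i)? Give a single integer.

Write exponents as rows M,T,I / cols q,γ,σ,i:
  M: [ 1  0  1  0]
  T: [-3 -1 -2  0]
  I: [ 0  0  0  1]
Row reduction gives pivot columns q,γ,i; rank = 3

3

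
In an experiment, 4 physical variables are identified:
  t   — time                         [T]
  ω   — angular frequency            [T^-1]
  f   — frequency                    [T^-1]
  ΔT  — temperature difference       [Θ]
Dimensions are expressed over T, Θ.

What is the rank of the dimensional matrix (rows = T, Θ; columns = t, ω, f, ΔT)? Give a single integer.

2

Exponent matrix [T,Θ] × [t,ω,f,ΔT]:
  T: [ 1 -1 -1  0]
  Θ: [ 0  0  0  1]
RREF → pivots at {t,ΔT} ⇒ r = 2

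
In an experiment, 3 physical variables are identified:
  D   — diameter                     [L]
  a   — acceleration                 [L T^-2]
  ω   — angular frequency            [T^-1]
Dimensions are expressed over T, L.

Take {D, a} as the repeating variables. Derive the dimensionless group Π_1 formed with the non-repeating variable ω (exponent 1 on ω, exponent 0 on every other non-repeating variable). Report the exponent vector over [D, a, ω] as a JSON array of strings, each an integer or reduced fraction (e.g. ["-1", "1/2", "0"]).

Dimensional matrix (T×L by D×a×ω):
  T: [ 0 -2 -1]
  L: [ 1  1  0]
Echelon form has 2 nonzero rows (pivots: D,a)
Pivot set = {D,a}, free = {ω}
RREF:
  r0: [   1    0 -1/2]
  r1: [   0    1  1/2]
Fix exponent of ω at 1; solve each RREF row for its pivot's exponent:
  r0: exp(D) + (-1/2)·1 = 0 ⇒ exp(D) = 1/2
  r1: exp(a) + (1/2)·1 = 0 ⇒ exp(a) = -1/2
Π_1 = D^(1/2) · a^(-1/2) · ω

["1/2", "-1/2", "1"]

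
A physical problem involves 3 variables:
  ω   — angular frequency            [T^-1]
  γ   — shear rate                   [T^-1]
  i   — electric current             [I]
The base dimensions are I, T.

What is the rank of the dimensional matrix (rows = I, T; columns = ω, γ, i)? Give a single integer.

2

Dimensional matrix (I×T by ω×γ×i):
  I: [ 0  0  1]
  T: [-1 -1  0]
Row reduction gives pivot columns ω,i; rank = 2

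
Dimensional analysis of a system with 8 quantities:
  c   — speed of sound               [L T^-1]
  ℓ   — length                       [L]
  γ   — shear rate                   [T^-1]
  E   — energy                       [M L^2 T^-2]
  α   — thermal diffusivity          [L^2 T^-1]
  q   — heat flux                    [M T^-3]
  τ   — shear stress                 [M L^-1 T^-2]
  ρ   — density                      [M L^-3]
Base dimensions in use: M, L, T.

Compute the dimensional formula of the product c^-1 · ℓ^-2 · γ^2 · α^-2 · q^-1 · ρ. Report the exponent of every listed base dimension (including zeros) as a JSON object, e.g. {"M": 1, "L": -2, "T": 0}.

{"M": 0, "L": -10, "T": 4}

Dimensional matrix (M×L×T by c×ℓ×γ×E×α×q×τ×ρ):
  M: [ 0  0  0  1  0  1  1  1]
  L: [ 1  1  0  2  2  0 -1 -3]
  T: [-1  0 -1 -2 -1 -3 -2  0]
  [M]: (-1)·0+(-2)·0+(2)·0+(-2)·0+(-1)·1+(1)·1 = 0
  [L]: (-1)·1+(-2)·1+(2)·0+(-2)·2+(-1)·0+(1)·-3 = -10
  [T]: (-1)·-1+(-2)·0+(2)·-1+(-2)·-1+(-1)·-3+(1)·0 = 4
⇒ L^-10 T^4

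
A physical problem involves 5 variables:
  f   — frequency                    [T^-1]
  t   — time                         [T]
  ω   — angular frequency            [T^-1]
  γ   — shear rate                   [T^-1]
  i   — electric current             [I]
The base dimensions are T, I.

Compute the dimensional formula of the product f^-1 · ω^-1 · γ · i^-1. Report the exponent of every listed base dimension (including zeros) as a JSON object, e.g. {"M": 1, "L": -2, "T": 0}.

Exponent matrix [T,I] × [f,t,ω,γ,i]:
  T: [-1  1 -1 -1  0]
  I: [ 0  0  0  0  1]
  [T]: (-1)·-1+(-1)·-1+(1)·-1+(-1)·0 = 1
  [I]: (-1)·0+(-1)·0+(1)·0+(-1)·1 = -1
⇒ T I^-1

{"T": 1, "I": -1}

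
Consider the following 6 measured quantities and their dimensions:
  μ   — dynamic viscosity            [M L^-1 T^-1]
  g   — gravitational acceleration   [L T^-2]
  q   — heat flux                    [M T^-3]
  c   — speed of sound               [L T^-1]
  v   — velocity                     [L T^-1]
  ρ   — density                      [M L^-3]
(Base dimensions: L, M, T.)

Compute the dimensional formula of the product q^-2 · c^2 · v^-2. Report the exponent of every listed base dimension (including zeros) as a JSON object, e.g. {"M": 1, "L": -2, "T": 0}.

Exponent matrix [L,M,T] × [μ,g,q,c,v,ρ]:
  L: [-1  1  0  1  1 -3]
  M: [ 1  0  1  0  0  1]
  T: [-1 -2 -3 -1 -1  0]
  [L]: (-2)·0+(2)·1+(-2)·1 = 0
  [M]: (-2)·1+(2)·0+(-2)·0 = -2
  [T]: (-2)·-3+(2)·-1+(-2)·-1 = 6
⇒ M^-2 T^6

{"L": 0, "M": -2, "T": 6}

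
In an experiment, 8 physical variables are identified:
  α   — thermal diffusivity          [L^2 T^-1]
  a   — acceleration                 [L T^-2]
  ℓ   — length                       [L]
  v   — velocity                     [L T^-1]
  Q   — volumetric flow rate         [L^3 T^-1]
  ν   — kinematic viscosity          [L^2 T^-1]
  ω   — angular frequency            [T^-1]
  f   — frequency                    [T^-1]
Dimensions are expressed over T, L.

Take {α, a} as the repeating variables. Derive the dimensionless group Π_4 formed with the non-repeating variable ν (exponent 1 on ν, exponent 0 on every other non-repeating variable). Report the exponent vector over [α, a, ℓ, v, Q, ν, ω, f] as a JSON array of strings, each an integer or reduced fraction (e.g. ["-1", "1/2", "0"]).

["-1", "0", "0", "0", "0", "1", "0", "0"]

Exponent matrix [T,L] × [α,a,ℓ,v,Q,ν,ω,f]:
  T: [-1 -2  0 -1 -1 -1 -1 -1]
  L: [ 2  1  1  1  3  2  0  0]
Row reduction gives pivot columns α,a; rank = 2
Pivot set = {α,a}, free = {ℓ,v,Q,ν,ω,f}
RREF:
  r0: [   1    0  2/3  1/3  5/3    1 -1/3 -1/3]
  r1: [   0    1 -1/3  1/3 -1/3    0  2/3  2/3]
Fix exponent of ν at 1, ℓ at 0, v at 0, Q at 0, ω at 0, f at 0; solve each RREF row for its pivot's exponent:
  r0: exp(α) + (1)·1 = 0 ⇒ exp(α) = -1
  r1: exp(a) + (0)·1 = 0 ⇒ exp(a) = 0
Π_4 = α^-1 · ν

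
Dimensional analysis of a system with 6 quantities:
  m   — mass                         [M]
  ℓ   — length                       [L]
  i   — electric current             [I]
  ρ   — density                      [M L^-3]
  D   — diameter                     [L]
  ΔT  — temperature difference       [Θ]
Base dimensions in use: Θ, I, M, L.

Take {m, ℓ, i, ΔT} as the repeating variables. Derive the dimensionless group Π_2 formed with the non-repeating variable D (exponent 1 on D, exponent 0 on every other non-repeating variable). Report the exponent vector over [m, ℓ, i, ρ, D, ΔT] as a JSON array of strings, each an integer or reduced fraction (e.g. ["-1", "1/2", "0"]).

Write exponents as rows Θ,I,M,L / cols m,ℓ,i,ρ,D,ΔT:
  Θ: [ 0  0  0  0  0  1]
  I: [ 0  0  1  0  0  0]
  M: [ 1  0  0  1  0  0]
  L: [ 0  1  0 -3  1  0]
Row reduction gives pivot columns m,ℓ,i,ΔT; rank = 4
Pivot set = {m,ℓ,i,ΔT}, free = {ρ,D}
RREF:
  r0: [   1    0    0    1    0    0]
  r1: [   0    1    0   -3    1    0]
  r2: [   0    0    1    0    0    0]
  r3: [   0    0    0    0    0    1]
Fix exponent of D at 1, ρ at 0; solve each RREF row for its pivot's exponent:
  r0: exp(m) + (0)·1 = 0 ⇒ exp(m) = 0
  r1: exp(ℓ) + (1)·1 = 0 ⇒ exp(ℓ) = -1
  r2: exp(i) + (0)·1 = 0 ⇒ exp(i) = 0
  r3: exp(ΔT) + (0)·1 = 0 ⇒ exp(ΔT) = 0
Π_2 = ℓ^-1 · D

["0", "-1", "0", "0", "1", "0"]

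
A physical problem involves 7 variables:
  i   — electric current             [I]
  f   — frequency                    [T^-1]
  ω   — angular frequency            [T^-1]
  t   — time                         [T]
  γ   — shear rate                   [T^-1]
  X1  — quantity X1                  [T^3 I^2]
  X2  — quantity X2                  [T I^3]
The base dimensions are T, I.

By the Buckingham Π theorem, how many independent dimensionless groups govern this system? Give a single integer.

Dimensional matrix (T×I by i×f×ω×t×γ×X1×X2):
  T: [ 0 -1 -1  1 -1  3  1]
  I: [ 1  0  0  0  0  2  3]
RREF → pivots at {i,f} ⇒ r = 2
Π count = n − r = 7 − 2 = 5

5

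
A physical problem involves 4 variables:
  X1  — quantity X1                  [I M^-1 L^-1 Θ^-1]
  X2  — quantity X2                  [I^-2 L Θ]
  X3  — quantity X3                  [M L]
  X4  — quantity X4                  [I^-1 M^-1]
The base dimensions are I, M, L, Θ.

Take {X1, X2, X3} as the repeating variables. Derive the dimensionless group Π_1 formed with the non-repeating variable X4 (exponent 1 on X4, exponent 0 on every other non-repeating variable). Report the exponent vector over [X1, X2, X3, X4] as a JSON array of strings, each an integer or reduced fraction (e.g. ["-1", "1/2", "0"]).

["-1", "-1", "0", "1"]

Exponent matrix [I,M,L,Θ] × [X1,X2,X3,X4]:
  I: [ 1 -2  0 -1]
  M: [-1  0  1 -1]
  L: [-1  1  1  0]
  Θ: [-1  1  0  0]
Echelon form has 3 nonzero rows (pivots: X1,X2,X3)
Repeat: X1,X2,X3; free: X4
RREF:
  r0: [   1    0    0    1]
  r1: [   0    1    0    1]
  r2: [   0    0    1    0]
  r3: [   0    0    0    0]
Fix exponent of X4 at 1; solve each RREF row for its pivot's exponent:
  r0: exp(X1) + (1)·1 = 0 ⇒ exp(X1) = -1
  r1: exp(X2) + (1)·1 = 0 ⇒ exp(X2) = -1
  r2: exp(X3) + (0)·1 = 0 ⇒ exp(X3) = 0
Π_1 = X1^-1 · X2^-1 · X4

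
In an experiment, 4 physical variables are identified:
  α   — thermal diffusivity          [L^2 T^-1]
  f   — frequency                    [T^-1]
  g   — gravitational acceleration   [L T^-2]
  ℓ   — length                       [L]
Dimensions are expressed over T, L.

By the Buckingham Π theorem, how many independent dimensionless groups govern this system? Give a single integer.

2

Dimensional matrix (T×L by α×f×g×ℓ):
  T: [-1 -1 -2  0]
  L: [ 2  0  1  1]
Echelon form has 2 nonzero rows (pivots: α,f)
4 vars − rank 2 = 2 Π groups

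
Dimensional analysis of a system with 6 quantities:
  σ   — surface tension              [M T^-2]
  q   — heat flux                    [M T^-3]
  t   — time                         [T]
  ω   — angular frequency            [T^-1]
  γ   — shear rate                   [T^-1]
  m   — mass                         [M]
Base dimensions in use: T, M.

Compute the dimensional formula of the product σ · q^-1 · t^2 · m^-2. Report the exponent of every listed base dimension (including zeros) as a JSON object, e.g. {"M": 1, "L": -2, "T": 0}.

Dimensional matrix (T×M by σ×q×t×ω×γ×m):
  T: [-2 -3  1 -1 -1  0]
  M: [ 1  1  0  0  0  1]
  [T]: (1)·-2+(-1)·-3+(2)·1+(-2)·0 = 3
  [M]: (1)·1+(-1)·1+(2)·0+(-2)·1 = -2
⇒ T^3 M^-2

{"T": 3, "M": -2}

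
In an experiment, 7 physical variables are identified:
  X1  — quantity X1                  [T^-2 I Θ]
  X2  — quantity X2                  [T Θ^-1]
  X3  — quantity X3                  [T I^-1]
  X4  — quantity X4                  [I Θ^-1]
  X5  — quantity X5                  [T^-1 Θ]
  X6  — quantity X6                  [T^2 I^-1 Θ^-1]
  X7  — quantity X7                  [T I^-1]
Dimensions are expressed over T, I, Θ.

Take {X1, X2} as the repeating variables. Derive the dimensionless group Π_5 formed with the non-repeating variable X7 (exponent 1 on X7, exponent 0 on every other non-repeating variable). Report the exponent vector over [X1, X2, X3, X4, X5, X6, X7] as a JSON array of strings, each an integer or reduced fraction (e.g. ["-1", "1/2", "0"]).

Write exponents as rows T,I,Θ / cols X1,X2,X3,X4,X5,X6,X7:
  T: [-2  1  1  0 -1  2  1]
  I: [ 1  0 -1  1  0 -1 -1]
  Θ: [ 1 -1  0 -1  1 -1  0]
RREF → pivots at {X1,X2} ⇒ r = 2
Pivot set = {X1,X2}, free = {X3,X4,X5,X6,X7}
RREF:
  r0: [   1    0   -1    1    0   -1   -1]
  r1: [   0    1   -1    2   -1    0   -1]
  r2: [   0    0    0    0    0    0    0]
Fix exponent of X7 at 1, X3 at 0, X4 at 0, X5 at 0, X6 at 0; solve each RREF row for its pivot's exponent:
  r0: exp(X1) + (-1)·1 = 0 ⇒ exp(X1) = 1
  r1: exp(X2) + (-1)·1 = 0 ⇒ exp(X2) = 1
Π_5 = X1 · X2 · X7

["1", "1", "0", "0", "0", "0", "1"]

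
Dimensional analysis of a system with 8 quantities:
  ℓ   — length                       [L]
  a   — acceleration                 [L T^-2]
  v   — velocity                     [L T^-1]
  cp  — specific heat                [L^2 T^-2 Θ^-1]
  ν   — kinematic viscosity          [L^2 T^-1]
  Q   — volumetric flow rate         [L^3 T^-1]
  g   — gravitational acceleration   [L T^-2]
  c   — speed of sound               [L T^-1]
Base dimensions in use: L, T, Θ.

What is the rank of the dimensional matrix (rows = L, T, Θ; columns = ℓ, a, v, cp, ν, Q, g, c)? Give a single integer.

3

Exponent matrix [L,T,Θ] × [ℓ,a,v,cp,ν,Q,g,c]:
  L: [ 1  1  1  2  2  3  1  1]
  T: [ 0 -2 -1 -2 -1 -1 -2 -1]
  Θ: [ 0  0  0 -1  0  0  0  0]
Row reduction gives pivot columns ℓ,a,cp; rank = 3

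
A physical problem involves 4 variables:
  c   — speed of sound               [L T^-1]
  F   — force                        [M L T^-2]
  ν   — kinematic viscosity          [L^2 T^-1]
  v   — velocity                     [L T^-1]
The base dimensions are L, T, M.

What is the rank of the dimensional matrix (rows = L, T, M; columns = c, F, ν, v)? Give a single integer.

Dimensional matrix (L×T×M by c×F×ν×v):
  L: [ 1  1  2  1]
  T: [-1 -2 -1 -1]
  M: [ 0  1  0  0]
Row reduction gives pivot columns c,F,ν; rank = 3

3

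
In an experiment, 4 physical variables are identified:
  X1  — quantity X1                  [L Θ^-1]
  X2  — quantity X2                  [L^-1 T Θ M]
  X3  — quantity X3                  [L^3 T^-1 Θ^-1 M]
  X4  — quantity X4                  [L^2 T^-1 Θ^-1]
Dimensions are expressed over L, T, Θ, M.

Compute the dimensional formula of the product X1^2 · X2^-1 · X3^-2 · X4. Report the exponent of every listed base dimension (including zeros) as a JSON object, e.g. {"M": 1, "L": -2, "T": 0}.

{"L": -1, "T": 0, "Θ": -2, "M": -3}

Dimensional matrix (L×T×Θ×M by X1×X2×X3×X4):
  L: [ 1 -1  3  2]
  T: [ 0  1 -1 -1]
  Θ: [-1  1 -1 -1]
  M: [ 0  1  1  0]
  [L]: (2)·1+(-1)·-1+(-2)·3+(1)·2 = -1
  [T]: (2)·0+(-1)·1+(-2)·-1+(1)·-1 = 0
  [Θ]: (2)·-1+(-1)·1+(-2)·-1+(1)·-1 = -2
  [M]: (2)·0+(-1)·1+(-2)·1+(1)·0 = -3
⇒ L^-1 Θ^-2 M^-3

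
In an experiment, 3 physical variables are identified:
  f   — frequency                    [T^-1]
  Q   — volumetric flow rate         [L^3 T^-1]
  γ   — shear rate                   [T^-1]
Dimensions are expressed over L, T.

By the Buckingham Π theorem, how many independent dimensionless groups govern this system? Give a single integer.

1

Exponent matrix [L,T] × [f,Q,γ]:
  L: [ 0  3  0]
  T: [-1 -1 -1]
Row reduction gives pivot columns f,Q; rank = 2
3 vars − rank 2 = 1 Π group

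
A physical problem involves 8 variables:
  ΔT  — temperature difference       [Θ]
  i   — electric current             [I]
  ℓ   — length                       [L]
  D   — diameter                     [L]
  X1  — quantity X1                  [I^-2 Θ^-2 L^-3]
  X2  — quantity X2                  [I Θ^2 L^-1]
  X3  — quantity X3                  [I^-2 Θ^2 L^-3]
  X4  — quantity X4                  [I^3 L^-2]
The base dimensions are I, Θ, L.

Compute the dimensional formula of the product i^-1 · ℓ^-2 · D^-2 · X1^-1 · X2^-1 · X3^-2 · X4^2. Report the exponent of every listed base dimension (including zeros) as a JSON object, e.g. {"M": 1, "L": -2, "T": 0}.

Dimensional matrix (I×Θ×L by ΔT×i×ℓ×D×X1×X2×X3×X4):
  I: [ 0  1  0  0 -2  1 -2  3]
  Θ: [ 1  0  0  0 -2  2  2  0]
  L: [ 0  0  1  1 -3 -1 -3 -2]
  [I]: (-1)·1+(-2)·0+(-2)·0+(-1)·-2+(-1)·1+(-2)·-2+(2)·3 = 10
  [Θ]: (-1)·0+(-2)·0+(-2)·0+(-1)·-2+(-1)·2+(-2)·2+(2)·0 = -4
  [L]: (-1)·0+(-2)·1+(-2)·1+(-1)·-3+(-1)·-1+(-2)·-3+(2)·-2 = 2
⇒ I^10 Θ^-4 L^2

{"I": 10, "Θ": -4, "L": 2}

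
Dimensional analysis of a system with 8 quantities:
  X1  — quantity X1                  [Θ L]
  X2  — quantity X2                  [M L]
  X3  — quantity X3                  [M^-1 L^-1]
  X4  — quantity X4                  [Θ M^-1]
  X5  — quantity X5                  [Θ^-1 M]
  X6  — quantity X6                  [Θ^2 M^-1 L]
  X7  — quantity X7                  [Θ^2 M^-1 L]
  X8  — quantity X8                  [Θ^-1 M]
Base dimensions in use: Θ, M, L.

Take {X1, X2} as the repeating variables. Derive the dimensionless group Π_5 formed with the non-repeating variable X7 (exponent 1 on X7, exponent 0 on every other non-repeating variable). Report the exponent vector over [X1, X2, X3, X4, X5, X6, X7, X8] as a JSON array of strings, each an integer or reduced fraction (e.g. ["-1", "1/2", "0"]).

["-2", "1", "0", "0", "0", "0", "1", "0"]

Write exponents as rows Θ,M,L / cols X1,X2,X3,X4,X5,X6,X7,X8:
  Θ: [ 1  0  0  1 -1  2  2 -1]
  M: [ 0  1 -1 -1  1 -1 -1  1]
  L: [ 1  1 -1  0  0  1  1  0]
Echelon form has 2 nonzero rows (pivots: X1,X2)
Pivot set = {X1,X2}, free = {X3,X4,X5,X6,X7,X8}
RREF:
  r0: [   1    0    0    1   -1    2    2   -1]
  r1: [   0    1   -1   -1    1   -1   -1    1]
  r2: [   0    0    0    0    0    0    0    0]
Fix exponent of X7 at 1, X3 at 0, X4 at 0, X5 at 0, X6 at 0, X8 at 0; solve each RREF row for its pivot's exponent:
  r0: exp(X1) + (2)·1 = 0 ⇒ exp(X1) = -2
  r1: exp(X2) + (-1)·1 = 0 ⇒ exp(X2) = 1
Π_5 = X1^-2 · X2 · X7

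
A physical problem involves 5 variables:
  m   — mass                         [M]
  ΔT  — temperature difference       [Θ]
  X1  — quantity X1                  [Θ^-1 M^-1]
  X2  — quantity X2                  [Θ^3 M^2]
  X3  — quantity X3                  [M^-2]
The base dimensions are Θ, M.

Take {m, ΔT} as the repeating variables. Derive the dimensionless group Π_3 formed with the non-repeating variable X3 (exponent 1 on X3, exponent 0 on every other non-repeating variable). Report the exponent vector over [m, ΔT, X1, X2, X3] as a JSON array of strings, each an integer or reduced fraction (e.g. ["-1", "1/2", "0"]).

["2", "0", "0", "0", "1"]

Write exponents as rows Θ,M / cols m,ΔT,X1,X2,X3:
  Θ: [ 0  1 -1  3  0]
  M: [ 1  0 -1  2 -2]
RREF → pivots at {m,ΔT} ⇒ r = 2
Pivot set = {m,ΔT}, free = {X1,X2,X3}
RREF:
  r0: [   1    0   -1    2   -2]
  r1: [   0    1   -1    3    0]
Fix exponent of X3 at 1, X1 at 0, X2 at 0; solve each RREF row for its pivot's exponent:
  r0: exp(m) + (-2)·1 = 0 ⇒ exp(m) = 2
  r1: exp(ΔT) + (0)·1 = 0 ⇒ exp(ΔT) = 0
Π_3 = m^2 · X3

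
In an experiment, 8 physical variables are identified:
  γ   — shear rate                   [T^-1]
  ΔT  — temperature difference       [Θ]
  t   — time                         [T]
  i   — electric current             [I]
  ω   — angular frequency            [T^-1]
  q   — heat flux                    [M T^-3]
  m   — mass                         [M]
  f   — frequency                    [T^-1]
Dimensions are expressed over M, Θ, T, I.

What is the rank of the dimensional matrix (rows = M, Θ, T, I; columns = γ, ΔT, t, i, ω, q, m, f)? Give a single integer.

4

Dimensional matrix (M×Θ×T×I by γ×ΔT×t×i×ω×q×m×f):
  M: [ 0  0  0  0  0  1  1  0]
  Θ: [ 0  1  0  0  0  0  0  0]
  T: [-1  0  1  0 -1 -3  0 -1]
  I: [ 0  0  0  1  0  0  0  0]
Row reduction gives pivot columns γ,ΔT,i,q; rank = 4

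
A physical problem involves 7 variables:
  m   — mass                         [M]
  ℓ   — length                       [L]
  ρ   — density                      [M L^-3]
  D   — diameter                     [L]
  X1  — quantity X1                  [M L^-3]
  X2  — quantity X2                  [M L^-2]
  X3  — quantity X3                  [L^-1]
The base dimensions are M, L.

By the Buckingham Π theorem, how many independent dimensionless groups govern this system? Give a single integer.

5

Dimensional matrix (M×L by m×ℓ×ρ×D×X1×X2×X3):
  M: [ 1  0  1  0  1  1  0]
  L: [ 0  1 -3  1 -3 -2 -1]
Row reduction gives pivot columns m,ℓ; rank = 2
Π count = n − r = 7 − 2 = 5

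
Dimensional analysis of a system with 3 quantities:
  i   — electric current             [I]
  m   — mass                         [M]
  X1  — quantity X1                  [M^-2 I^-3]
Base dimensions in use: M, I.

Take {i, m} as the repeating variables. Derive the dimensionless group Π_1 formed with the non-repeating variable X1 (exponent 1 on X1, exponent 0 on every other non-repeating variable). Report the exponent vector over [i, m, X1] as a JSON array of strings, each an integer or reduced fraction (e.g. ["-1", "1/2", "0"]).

["3", "2", "1"]

Write exponents as rows M,I / cols i,m,X1:
  M: [ 0  1 -2]
  I: [ 1  0 -3]
Echelon form has 2 nonzero rows (pivots: i,m)
Repeat: i,m; free: X1
RREF:
  r0: [   1    0   -3]
  r1: [   0    1   -2]
Fix exponent of X1 at 1; solve each RREF row for its pivot's exponent:
  r0: exp(i) + (-3)·1 = 0 ⇒ exp(i) = 3
  r1: exp(m) + (-2)·1 = 0 ⇒ exp(m) = 2
Π_1 = i^3 · m^2 · X1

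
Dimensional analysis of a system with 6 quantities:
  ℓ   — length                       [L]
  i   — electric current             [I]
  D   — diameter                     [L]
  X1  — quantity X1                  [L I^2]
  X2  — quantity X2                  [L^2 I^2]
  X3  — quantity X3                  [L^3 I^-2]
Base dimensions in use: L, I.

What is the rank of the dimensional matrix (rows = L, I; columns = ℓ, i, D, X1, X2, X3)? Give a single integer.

Exponent matrix [L,I] × [ℓ,i,D,X1,X2,X3]:
  L: [ 1  0  1  1  2  3]
  I: [ 0  1  0  2  2 -2]
Row reduction gives pivot columns ℓ,i; rank = 2

2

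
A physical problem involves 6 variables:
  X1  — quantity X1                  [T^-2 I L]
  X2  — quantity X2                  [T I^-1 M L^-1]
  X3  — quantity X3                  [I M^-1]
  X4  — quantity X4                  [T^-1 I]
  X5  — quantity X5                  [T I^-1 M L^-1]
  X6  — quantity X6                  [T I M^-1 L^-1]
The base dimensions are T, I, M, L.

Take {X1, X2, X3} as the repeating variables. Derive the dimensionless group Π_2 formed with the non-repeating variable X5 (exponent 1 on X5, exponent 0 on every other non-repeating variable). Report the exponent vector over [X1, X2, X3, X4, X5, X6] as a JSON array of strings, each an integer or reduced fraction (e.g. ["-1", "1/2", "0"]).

["0", "-1", "0", "0", "1", "0"]

Exponent matrix [T,I,M,L] × [X1,X2,X3,X4,X5,X6]:
  T: [-2  1  0 -1  1  1]
  I: [ 1 -1  1  1 -1  1]
  M: [ 0  1 -1  0  1 -1]
  L: [ 1 -1  0  0 -1 -1]
RREF → pivots at {X1,X2,X3} ⇒ r = 3
Pivot set = {X1,X2,X3}, free = {X4,X5,X6}
RREF:
  r0: [   1    0    0    1    0    0]
  r1: [   0    1    0    1    1    1]
  r2: [   0    0    1    1    0    2]
  r3: [   0    0    0    0    0    0]
Fix exponent of X5 at 1, X4 at 0, X6 at 0; solve each RREF row for its pivot's exponent:
  r0: exp(X1) + (0)·1 = 0 ⇒ exp(X1) = 0
  r1: exp(X2) + (1)·1 = 0 ⇒ exp(X2) = -1
  r2: exp(X3) + (0)·1 = 0 ⇒ exp(X3) = 0
Π_2 = X2^-1 · X5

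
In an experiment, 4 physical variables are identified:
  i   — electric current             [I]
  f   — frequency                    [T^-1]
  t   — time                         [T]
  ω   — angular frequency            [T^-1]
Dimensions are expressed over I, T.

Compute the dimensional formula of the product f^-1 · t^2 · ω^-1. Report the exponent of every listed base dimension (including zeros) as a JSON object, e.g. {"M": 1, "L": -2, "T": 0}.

{"I": 0, "T": 4}

Exponent matrix [I,T] × [i,f,t,ω]:
  I: [ 1  0  0  0]
  T: [ 0 -1  1 -1]
  [I]: (-1)·0+(2)·0+(-1)·0 = 0
  [T]: (-1)·-1+(2)·1+(-1)·-1 = 4
⇒ T^4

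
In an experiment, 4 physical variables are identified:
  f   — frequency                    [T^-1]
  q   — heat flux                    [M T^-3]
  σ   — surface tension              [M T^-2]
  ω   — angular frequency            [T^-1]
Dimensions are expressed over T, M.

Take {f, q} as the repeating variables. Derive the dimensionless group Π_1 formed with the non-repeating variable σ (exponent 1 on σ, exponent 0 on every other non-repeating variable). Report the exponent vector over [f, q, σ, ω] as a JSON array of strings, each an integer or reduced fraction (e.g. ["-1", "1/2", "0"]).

Dimensional matrix (T×M by f×q×σ×ω):
  T: [-1 -3 -2 -1]
  M: [ 0  1  1  0]
Row reduction gives pivot columns f,q; rank = 2
Repeat: f,q; free: σ,ω
RREF:
  r0: [   1    0   -1    1]
  r1: [   0    1    1    0]
Fix exponent of σ at 1, ω at 0; solve each RREF row for its pivot's exponent:
  r0: exp(f) + (-1)·1 = 0 ⇒ exp(f) = 1
  r1: exp(q) + (1)·1 = 0 ⇒ exp(q) = -1
Π_1 = f · q^-1 · σ

["1", "-1", "1", "0"]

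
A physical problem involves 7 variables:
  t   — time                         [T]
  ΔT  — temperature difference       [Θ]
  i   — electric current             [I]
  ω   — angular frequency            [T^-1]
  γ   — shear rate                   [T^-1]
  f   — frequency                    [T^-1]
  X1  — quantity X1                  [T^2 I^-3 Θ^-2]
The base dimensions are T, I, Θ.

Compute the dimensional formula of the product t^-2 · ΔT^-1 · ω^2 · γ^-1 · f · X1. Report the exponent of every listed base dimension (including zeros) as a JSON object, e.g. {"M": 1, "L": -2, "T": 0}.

Write exponents as rows T,I,Θ / cols t,ΔT,i,ω,γ,f,X1:
  T: [ 1  0  0 -1 -1 -1  2]
  I: [ 0  0  1  0  0  0 -3]
  Θ: [ 0  1  0  0  0  0 -2]
  [T]: (-2)·1+(-1)·0+(2)·-1+(-1)·-1+(1)·-1+(1)·2 = -2
  [I]: (-2)·0+(-1)·0+(2)·0+(-1)·0+(1)·0+(1)·-3 = -3
  [Θ]: (-2)·0+(-1)·1+(2)·0+(-1)·0+(1)·0+(1)·-2 = -3
⇒ T^-2 I^-3 Θ^-3

{"T": -2, "I": -3, "Θ": -3}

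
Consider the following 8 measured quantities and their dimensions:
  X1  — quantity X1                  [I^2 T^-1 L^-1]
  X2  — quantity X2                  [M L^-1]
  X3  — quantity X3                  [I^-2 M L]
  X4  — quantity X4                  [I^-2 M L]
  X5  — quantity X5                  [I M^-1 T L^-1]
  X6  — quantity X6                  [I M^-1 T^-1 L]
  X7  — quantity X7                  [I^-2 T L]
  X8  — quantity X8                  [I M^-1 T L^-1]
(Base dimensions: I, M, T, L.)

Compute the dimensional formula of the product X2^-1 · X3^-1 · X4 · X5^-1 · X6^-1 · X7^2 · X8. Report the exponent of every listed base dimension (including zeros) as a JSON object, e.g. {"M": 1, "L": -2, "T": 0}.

{"I": -5, "M": 0, "T": 3, "L": 2}

Exponent matrix [I,M,T,L] × [X1,X2,X3,X4,X5,X6,X7,X8]:
  I: [ 2  0 -2 -2  1  1 -2  1]
  M: [ 0  1  1  1 -1 -1  0 -1]
  T: [-1  0  0  0  1 -1  1  1]
  L: [-1 -1  1  1 -1  1  1 -1]
  [I]: (-1)·0+(-1)·-2+(1)·-2+(-1)·1+(-1)·1+(2)·-2+(1)·1 = -5
  [M]: (-1)·1+(-1)·1+(1)·1+(-1)·-1+(-1)·-1+(2)·0+(1)·-1 = 0
  [T]: (-1)·0+(-1)·0+(1)·0+(-1)·1+(-1)·-1+(2)·1+(1)·1 = 3
  [L]: (-1)·-1+(-1)·1+(1)·1+(-1)·-1+(-1)·1+(2)·1+(1)·-1 = 2
⇒ I^-5 T^3 L^2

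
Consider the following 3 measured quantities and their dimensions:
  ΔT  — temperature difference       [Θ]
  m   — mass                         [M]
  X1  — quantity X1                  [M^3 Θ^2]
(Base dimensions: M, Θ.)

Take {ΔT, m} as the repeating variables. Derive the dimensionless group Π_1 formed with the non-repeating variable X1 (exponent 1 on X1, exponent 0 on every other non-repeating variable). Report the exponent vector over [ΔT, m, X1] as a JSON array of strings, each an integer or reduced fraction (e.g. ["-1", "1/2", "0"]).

Dimensional matrix (M×Θ by ΔT×m×X1):
  M: [ 0  1  3]
  Θ: [ 1  0  2]
Row reduction gives pivot columns ΔT,m; rank = 2
Pivot set = {ΔT,m}, free = {X1}
RREF:
  r0: [   1    0    2]
  r1: [   0    1    3]
Fix exponent of X1 at 1; solve each RREF row for its pivot's exponent:
  r0: exp(ΔT) + (2)·1 = 0 ⇒ exp(ΔT) = -2
  r1: exp(m) + (3)·1 = 0 ⇒ exp(m) = -3
Π_1 = ΔT^-2 · m^-3 · X1

["-2", "-3", "1"]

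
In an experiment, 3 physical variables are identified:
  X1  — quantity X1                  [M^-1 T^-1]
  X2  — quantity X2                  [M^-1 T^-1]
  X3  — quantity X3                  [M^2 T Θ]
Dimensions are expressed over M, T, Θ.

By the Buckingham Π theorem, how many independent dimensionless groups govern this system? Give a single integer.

Write exponents as rows M,T,Θ / cols X1,X2,X3:
  M: [-1 -1  2]
  T: [-1 -1  1]
  Θ: [ 0  0  1]
Row reduction gives pivot columns X1,X3; rank = 2
3 vars − rank 2 = 1 Π group

1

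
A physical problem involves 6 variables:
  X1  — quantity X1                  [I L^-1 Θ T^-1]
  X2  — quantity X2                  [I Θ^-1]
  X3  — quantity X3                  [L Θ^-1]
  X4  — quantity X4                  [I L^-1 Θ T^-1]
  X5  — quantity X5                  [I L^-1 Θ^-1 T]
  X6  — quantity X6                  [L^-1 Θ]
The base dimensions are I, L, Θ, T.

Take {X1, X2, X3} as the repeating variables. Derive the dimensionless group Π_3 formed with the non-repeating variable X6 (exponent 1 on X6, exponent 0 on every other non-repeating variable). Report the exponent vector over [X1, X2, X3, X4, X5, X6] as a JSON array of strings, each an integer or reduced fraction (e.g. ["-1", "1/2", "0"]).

["0", "0", "1", "0", "0", "1"]

Dimensional matrix (I×L×Θ×T by X1×X2×X3×X4×X5×X6):
  I: [ 1  1  0  1  1  0]
  L: [-1  0  1 -1 -1 -1]
  Θ: [ 1 -1 -1  1 -1  1]
  T: [-1  0  0 -1  1  0]
Echelon form has 3 nonzero rows (pivots: X1,X2,X3)
Pivot set = {X1,X2,X3}, free = {X4,X5,X6}
RREF:
  r0: [   1    0    0    1   -1    0]
  r1: [   0    1    0    0    2    0]
  r2: [   0    0    1    0   -2   -1]
  r3: [   0    0    0    0    0    0]
Fix exponent of X6 at 1, X4 at 0, X5 at 0; solve each RREF row for its pivot's exponent:
  r0: exp(X1) + (0)·1 = 0 ⇒ exp(X1) = 0
  r1: exp(X2) + (0)·1 = 0 ⇒ exp(X2) = 0
  r2: exp(X3) + (-1)·1 = 0 ⇒ exp(X3) = 1
Π_3 = X3 · X6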